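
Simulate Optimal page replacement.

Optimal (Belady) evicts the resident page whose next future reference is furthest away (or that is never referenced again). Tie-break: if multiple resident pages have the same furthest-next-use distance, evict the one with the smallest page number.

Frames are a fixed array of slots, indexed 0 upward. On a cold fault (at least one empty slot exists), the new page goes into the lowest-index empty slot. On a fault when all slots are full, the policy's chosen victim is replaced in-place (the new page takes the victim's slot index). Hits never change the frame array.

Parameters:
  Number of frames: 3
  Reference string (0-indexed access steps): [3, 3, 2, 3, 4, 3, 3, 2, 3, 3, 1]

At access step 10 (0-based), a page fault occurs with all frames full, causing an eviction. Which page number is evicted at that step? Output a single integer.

Step 0: ref 3 -> FAULT, frames=[3,-,-]
Step 1: ref 3 -> HIT, frames=[3,-,-]
Step 2: ref 2 -> FAULT, frames=[3,2,-]
Step 3: ref 3 -> HIT, frames=[3,2,-]
Step 4: ref 4 -> FAULT, frames=[3,2,4]
Step 5: ref 3 -> HIT, frames=[3,2,4]
Step 6: ref 3 -> HIT, frames=[3,2,4]
Step 7: ref 2 -> HIT, frames=[3,2,4]
Step 8: ref 3 -> HIT, frames=[3,2,4]
Step 9: ref 3 -> HIT, frames=[3,2,4]
Step 10: ref 1 -> FAULT, evict 2, frames=[3,1,4]
At step 10: evicted page 2

Answer: 2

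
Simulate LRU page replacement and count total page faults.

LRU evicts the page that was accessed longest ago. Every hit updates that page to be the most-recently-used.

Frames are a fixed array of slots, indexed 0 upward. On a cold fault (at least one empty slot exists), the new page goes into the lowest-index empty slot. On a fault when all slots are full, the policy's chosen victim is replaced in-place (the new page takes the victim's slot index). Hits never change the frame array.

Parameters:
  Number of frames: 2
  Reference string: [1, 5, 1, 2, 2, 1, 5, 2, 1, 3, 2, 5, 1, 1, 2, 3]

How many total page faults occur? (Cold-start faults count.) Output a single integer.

Step 0: ref 1 → FAULT, frames=[1,-]
Step 1: ref 5 → FAULT, frames=[1,5]
Step 2: ref 1 → HIT, frames=[1,5]
Step 3: ref 2 → FAULT (evict 5), frames=[1,2]
Step 4: ref 2 → HIT, frames=[1,2]
Step 5: ref 1 → HIT, frames=[1,2]
Step 6: ref 5 → FAULT (evict 2), frames=[1,5]
Step 7: ref 2 → FAULT (evict 1), frames=[2,5]
Step 8: ref 1 → FAULT (evict 5), frames=[2,1]
Step 9: ref 3 → FAULT (evict 2), frames=[3,1]
Step 10: ref 2 → FAULT (evict 1), frames=[3,2]
Step 11: ref 5 → FAULT (evict 3), frames=[5,2]
Step 12: ref 1 → FAULT (evict 2), frames=[5,1]
Step 13: ref 1 → HIT, frames=[5,1]
Step 14: ref 2 → FAULT (evict 5), frames=[2,1]
Step 15: ref 3 → FAULT (evict 1), frames=[2,3]
Total faults: 12

Answer: 12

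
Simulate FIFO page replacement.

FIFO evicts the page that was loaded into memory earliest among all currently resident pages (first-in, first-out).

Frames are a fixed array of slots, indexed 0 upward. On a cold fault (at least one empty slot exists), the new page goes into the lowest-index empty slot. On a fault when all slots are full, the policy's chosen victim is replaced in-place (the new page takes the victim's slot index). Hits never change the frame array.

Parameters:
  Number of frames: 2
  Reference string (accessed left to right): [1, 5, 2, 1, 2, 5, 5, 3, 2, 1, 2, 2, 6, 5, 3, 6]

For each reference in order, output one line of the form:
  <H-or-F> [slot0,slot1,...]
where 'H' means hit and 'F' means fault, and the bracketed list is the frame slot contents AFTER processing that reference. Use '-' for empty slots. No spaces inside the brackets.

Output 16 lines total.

F [1,-]
F [1,5]
F [2,5]
F [2,1]
H [2,1]
F [5,1]
H [5,1]
F [5,3]
F [2,3]
F [2,1]
H [2,1]
H [2,1]
F [6,1]
F [6,5]
F [3,5]
F [3,6]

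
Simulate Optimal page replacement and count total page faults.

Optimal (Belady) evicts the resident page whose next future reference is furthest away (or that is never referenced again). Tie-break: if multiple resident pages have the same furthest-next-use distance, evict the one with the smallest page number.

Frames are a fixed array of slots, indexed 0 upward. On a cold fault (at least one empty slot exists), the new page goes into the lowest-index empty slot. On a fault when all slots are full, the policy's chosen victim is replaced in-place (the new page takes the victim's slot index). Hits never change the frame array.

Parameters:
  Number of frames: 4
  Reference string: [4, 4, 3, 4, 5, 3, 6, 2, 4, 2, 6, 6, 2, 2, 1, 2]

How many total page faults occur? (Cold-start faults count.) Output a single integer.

Step 0: ref 4 → FAULT, frames=[4,-,-,-]
Step 1: ref 4 → HIT, frames=[4,-,-,-]
Step 2: ref 3 → FAULT, frames=[4,3,-,-]
Step 3: ref 4 → HIT, frames=[4,3,-,-]
Step 4: ref 5 → FAULT, frames=[4,3,5,-]
Step 5: ref 3 → HIT, frames=[4,3,5,-]
Step 6: ref 6 → FAULT, frames=[4,3,5,6]
Step 7: ref 2 → FAULT (evict 3), frames=[4,2,5,6]
Step 8: ref 4 → HIT, frames=[4,2,5,6]
Step 9: ref 2 → HIT, frames=[4,2,5,6]
Step 10: ref 6 → HIT, frames=[4,2,5,6]
Step 11: ref 6 → HIT, frames=[4,2,5,6]
Step 12: ref 2 → HIT, frames=[4,2,5,6]
Step 13: ref 2 → HIT, frames=[4,2,5,6]
Step 14: ref 1 → FAULT (evict 4), frames=[1,2,5,6]
Step 15: ref 2 → HIT, frames=[1,2,5,6]
Total faults: 6

Answer: 6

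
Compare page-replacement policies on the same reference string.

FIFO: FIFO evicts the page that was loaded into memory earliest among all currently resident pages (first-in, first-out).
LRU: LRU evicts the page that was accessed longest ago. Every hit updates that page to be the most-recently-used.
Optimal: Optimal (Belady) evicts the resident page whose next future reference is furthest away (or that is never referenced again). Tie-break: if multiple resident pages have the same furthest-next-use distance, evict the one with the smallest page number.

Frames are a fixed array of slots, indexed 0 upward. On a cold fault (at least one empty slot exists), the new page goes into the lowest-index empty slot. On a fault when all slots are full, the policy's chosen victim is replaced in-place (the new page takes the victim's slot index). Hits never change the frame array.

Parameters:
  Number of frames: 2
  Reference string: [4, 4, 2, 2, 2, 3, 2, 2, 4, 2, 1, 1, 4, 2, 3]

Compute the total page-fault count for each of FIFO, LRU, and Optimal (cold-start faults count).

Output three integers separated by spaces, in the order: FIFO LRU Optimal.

--- FIFO ---
  step 0: ref 4 -> FAULT, frames=[4,-] (faults so far: 1)
  step 1: ref 4 -> HIT, frames=[4,-] (faults so far: 1)
  step 2: ref 2 -> FAULT, frames=[4,2] (faults so far: 2)
  step 3: ref 2 -> HIT, frames=[4,2] (faults so far: 2)
  step 4: ref 2 -> HIT, frames=[4,2] (faults so far: 2)
  step 5: ref 3 -> FAULT, evict 4, frames=[3,2] (faults so far: 3)
  step 6: ref 2 -> HIT, frames=[3,2] (faults so far: 3)
  step 7: ref 2 -> HIT, frames=[3,2] (faults so far: 3)
  step 8: ref 4 -> FAULT, evict 2, frames=[3,4] (faults so far: 4)
  step 9: ref 2 -> FAULT, evict 3, frames=[2,4] (faults so far: 5)
  step 10: ref 1 -> FAULT, evict 4, frames=[2,1] (faults so far: 6)
  step 11: ref 1 -> HIT, frames=[2,1] (faults so far: 6)
  step 12: ref 4 -> FAULT, evict 2, frames=[4,1] (faults so far: 7)
  step 13: ref 2 -> FAULT, evict 1, frames=[4,2] (faults so far: 8)
  step 14: ref 3 -> FAULT, evict 4, frames=[3,2] (faults so far: 9)
  FIFO total faults: 9
--- LRU ---
  step 0: ref 4 -> FAULT, frames=[4,-] (faults so far: 1)
  step 1: ref 4 -> HIT, frames=[4,-] (faults so far: 1)
  step 2: ref 2 -> FAULT, frames=[4,2] (faults so far: 2)
  step 3: ref 2 -> HIT, frames=[4,2] (faults so far: 2)
  step 4: ref 2 -> HIT, frames=[4,2] (faults so far: 2)
  step 5: ref 3 -> FAULT, evict 4, frames=[3,2] (faults so far: 3)
  step 6: ref 2 -> HIT, frames=[3,2] (faults so far: 3)
  step 7: ref 2 -> HIT, frames=[3,2] (faults so far: 3)
  step 8: ref 4 -> FAULT, evict 3, frames=[4,2] (faults so far: 4)
  step 9: ref 2 -> HIT, frames=[4,2] (faults so far: 4)
  step 10: ref 1 -> FAULT, evict 4, frames=[1,2] (faults so far: 5)
  step 11: ref 1 -> HIT, frames=[1,2] (faults so far: 5)
  step 12: ref 4 -> FAULT, evict 2, frames=[1,4] (faults so far: 6)
  step 13: ref 2 -> FAULT, evict 1, frames=[2,4] (faults so far: 7)
  step 14: ref 3 -> FAULT, evict 4, frames=[2,3] (faults so far: 8)
  LRU total faults: 8
--- Optimal ---
  step 0: ref 4 -> FAULT, frames=[4,-] (faults so far: 1)
  step 1: ref 4 -> HIT, frames=[4,-] (faults so far: 1)
  step 2: ref 2 -> FAULT, frames=[4,2] (faults so far: 2)
  step 3: ref 2 -> HIT, frames=[4,2] (faults so far: 2)
  step 4: ref 2 -> HIT, frames=[4,2] (faults so far: 2)
  step 5: ref 3 -> FAULT, evict 4, frames=[3,2] (faults so far: 3)
  step 6: ref 2 -> HIT, frames=[3,2] (faults so far: 3)
  step 7: ref 2 -> HIT, frames=[3,2] (faults so far: 3)
  step 8: ref 4 -> FAULT, evict 3, frames=[4,2] (faults so far: 4)
  step 9: ref 2 -> HIT, frames=[4,2] (faults so far: 4)
  step 10: ref 1 -> FAULT, evict 2, frames=[4,1] (faults so far: 5)
  step 11: ref 1 -> HIT, frames=[4,1] (faults so far: 5)
  step 12: ref 4 -> HIT, frames=[4,1] (faults so far: 5)
  step 13: ref 2 -> FAULT, evict 1, frames=[4,2] (faults so far: 6)
  step 14: ref 3 -> FAULT, evict 2, frames=[4,3] (faults so far: 7)
  Optimal total faults: 7

Answer: 9 8 7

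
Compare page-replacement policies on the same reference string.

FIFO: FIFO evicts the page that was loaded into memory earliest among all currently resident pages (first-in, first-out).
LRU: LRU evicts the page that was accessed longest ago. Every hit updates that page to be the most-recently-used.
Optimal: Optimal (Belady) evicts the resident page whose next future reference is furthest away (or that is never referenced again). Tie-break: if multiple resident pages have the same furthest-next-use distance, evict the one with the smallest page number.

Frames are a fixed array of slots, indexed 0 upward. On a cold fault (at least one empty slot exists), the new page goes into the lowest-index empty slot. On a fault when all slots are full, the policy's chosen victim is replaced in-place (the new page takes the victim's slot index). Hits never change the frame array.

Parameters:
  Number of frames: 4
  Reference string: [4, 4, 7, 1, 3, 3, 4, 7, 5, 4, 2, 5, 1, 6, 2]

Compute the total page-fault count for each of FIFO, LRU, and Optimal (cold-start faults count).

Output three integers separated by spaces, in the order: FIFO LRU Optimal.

--- FIFO ---
  step 0: ref 4 -> FAULT, frames=[4,-,-,-] (faults so far: 1)
  step 1: ref 4 -> HIT, frames=[4,-,-,-] (faults so far: 1)
  step 2: ref 7 -> FAULT, frames=[4,7,-,-] (faults so far: 2)
  step 3: ref 1 -> FAULT, frames=[4,7,1,-] (faults so far: 3)
  step 4: ref 3 -> FAULT, frames=[4,7,1,3] (faults so far: 4)
  step 5: ref 3 -> HIT, frames=[4,7,1,3] (faults so far: 4)
  step 6: ref 4 -> HIT, frames=[4,7,1,3] (faults so far: 4)
  step 7: ref 7 -> HIT, frames=[4,7,1,3] (faults so far: 4)
  step 8: ref 5 -> FAULT, evict 4, frames=[5,7,1,3] (faults so far: 5)
  step 9: ref 4 -> FAULT, evict 7, frames=[5,4,1,3] (faults so far: 6)
  step 10: ref 2 -> FAULT, evict 1, frames=[5,4,2,3] (faults so far: 7)
  step 11: ref 5 -> HIT, frames=[5,4,2,3] (faults so far: 7)
  step 12: ref 1 -> FAULT, evict 3, frames=[5,4,2,1] (faults so far: 8)
  step 13: ref 6 -> FAULT, evict 5, frames=[6,4,2,1] (faults so far: 9)
  step 14: ref 2 -> HIT, frames=[6,4,2,1] (faults so far: 9)
  FIFO total faults: 9
--- LRU ---
  step 0: ref 4 -> FAULT, frames=[4,-,-,-] (faults so far: 1)
  step 1: ref 4 -> HIT, frames=[4,-,-,-] (faults so far: 1)
  step 2: ref 7 -> FAULT, frames=[4,7,-,-] (faults so far: 2)
  step 3: ref 1 -> FAULT, frames=[4,7,1,-] (faults so far: 3)
  step 4: ref 3 -> FAULT, frames=[4,7,1,3] (faults so far: 4)
  step 5: ref 3 -> HIT, frames=[4,7,1,3] (faults so far: 4)
  step 6: ref 4 -> HIT, frames=[4,7,1,3] (faults so far: 4)
  step 7: ref 7 -> HIT, frames=[4,7,1,3] (faults so far: 4)
  step 8: ref 5 -> FAULT, evict 1, frames=[4,7,5,3] (faults so far: 5)
  step 9: ref 4 -> HIT, frames=[4,7,5,3] (faults so far: 5)
  step 10: ref 2 -> FAULT, evict 3, frames=[4,7,5,2] (faults so far: 6)
  step 11: ref 5 -> HIT, frames=[4,7,5,2] (faults so far: 6)
  step 12: ref 1 -> FAULT, evict 7, frames=[4,1,5,2] (faults so far: 7)
  step 13: ref 6 -> FAULT, evict 4, frames=[6,1,5,2] (faults so far: 8)
  step 14: ref 2 -> HIT, frames=[6,1,5,2] (faults so far: 8)
  LRU total faults: 8
--- Optimal ---
  step 0: ref 4 -> FAULT, frames=[4,-,-,-] (faults so far: 1)
  step 1: ref 4 -> HIT, frames=[4,-,-,-] (faults so far: 1)
  step 2: ref 7 -> FAULT, frames=[4,7,-,-] (faults so far: 2)
  step 3: ref 1 -> FAULT, frames=[4,7,1,-] (faults so far: 3)
  step 4: ref 3 -> FAULT, frames=[4,7,1,3] (faults so far: 4)
  step 5: ref 3 -> HIT, frames=[4,7,1,3] (faults so far: 4)
  step 6: ref 4 -> HIT, frames=[4,7,1,3] (faults so far: 4)
  step 7: ref 7 -> HIT, frames=[4,7,1,3] (faults so far: 4)
  step 8: ref 5 -> FAULT, evict 3, frames=[4,7,1,5] (faults so far: 5)
  step 9: ref 4 -> HIT, frames=[4,7,1,5] (faults so far: 5)
  step 10: ref 2 -> FAULT, evict 4, frames=[2,7,1,5] (faults so far: 6)
  step 11: ref 5 -> HIT, frames=[2,7,1,5] (faults so far: 6)
  step 12: ref 1 -> HIT, frames=[2,7,1,5] (faults so far: 6)
  step 13: ref 6 -> FAULT, evict 1, frames=[2,7,6,5] (faults so far: 7)
  step 14: ref 2 -> HIT, frames=[2,7,6,5] (faults so far: 7)
  Optimal total faults: 7

Answer: 9 8 7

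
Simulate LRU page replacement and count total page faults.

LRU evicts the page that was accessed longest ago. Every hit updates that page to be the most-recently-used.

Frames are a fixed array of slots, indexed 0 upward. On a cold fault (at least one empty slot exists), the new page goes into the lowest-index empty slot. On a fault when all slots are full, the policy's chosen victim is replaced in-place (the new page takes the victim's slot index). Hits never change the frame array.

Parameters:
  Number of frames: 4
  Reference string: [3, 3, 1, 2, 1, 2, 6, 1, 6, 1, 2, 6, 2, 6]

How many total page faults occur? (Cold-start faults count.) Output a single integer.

Step 0: ref 3 → FAULT, frames=[3,-,-,-]
Step 1: ref 3 → HIT, frames=[3,-,-,-]
Step 2: ref 1 → FAULT, frames=[3,1,-,-]
Step 3: ref 2 → FAULT, frames=[3,1,2,-]
Step 4: ref 1 → HIT, frames=[3,1,2,-]
Step 5: ref 2 → HIT, frames=[3,1,2,-]
Step 6: ref 6 → FAULT, frames=[3,1,2,6]
Step 7: ref 1 → HIT, frames=[3,1,2,6]
Step 8: ref 6 → HIT, frames=[3,1,2,6]
Step 9: ref 1 → HIT, frames=[3,1,2,6]
Step 10: ref 2 → HIT, frames=[3,1,2,6]
Step 11: ref 6 → HIT, frames=[3,1,2,6]
Step 12: ref 2 → HIT, frames=[3,1,2,6]
Step 13: ref 6 → HIT, frames=[3,1,2,6]
Total faults: 4

Answer: 4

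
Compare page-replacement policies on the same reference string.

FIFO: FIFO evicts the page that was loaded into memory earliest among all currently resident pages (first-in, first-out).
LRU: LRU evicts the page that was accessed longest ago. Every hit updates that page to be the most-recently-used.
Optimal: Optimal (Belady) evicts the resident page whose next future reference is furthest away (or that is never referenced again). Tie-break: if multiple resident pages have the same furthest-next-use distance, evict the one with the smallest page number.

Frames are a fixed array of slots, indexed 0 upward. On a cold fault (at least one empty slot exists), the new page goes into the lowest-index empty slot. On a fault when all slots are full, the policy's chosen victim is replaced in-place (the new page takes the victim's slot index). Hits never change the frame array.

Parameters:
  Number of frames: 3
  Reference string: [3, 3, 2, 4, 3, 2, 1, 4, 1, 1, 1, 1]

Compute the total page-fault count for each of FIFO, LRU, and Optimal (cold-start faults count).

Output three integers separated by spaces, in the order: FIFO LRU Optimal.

--- FIFO ---
  step 0: ref 3 -> FAULT, frames=[3,-,-] (faults so far: 1)
  step 1: ref 3 -> HIT, frames=[3,-,-] (faults so far: 1)
  step 2: ref 2 -> FAULT, frames=[3,2,-] (faults so far: 2)
  step 3: ref 4 -> FAULT, frames=[3,2,4] (faults so far: 3)
  step 4: ref 3 -> HIT, frames=[3,2,4] (faults so far: 3)
  step 5: ref 2 -> HIT, frames=[3,2,4] (faults so far: 3)
  step 6: ref 1 -> FAULT, evict 3, frames=[1,2,4] (faults so far: 4)
  step 7: ref 4 -> HIT, frames=[1,2,4] (faults so far: 4)
  step 8: ref 1 -> HIT, frames=[1,2,4] (faults so far: 4)
  step 9: ref 1 -> HIT, frames=[1,2,4] (faults so far: 4)
  step 10: ref 1 -> HIT, frames=[1,2,4] (faults so far: 4)
  step 11: ref 1 -> HIT, frames=[1,2,4] (faults so far: 4)
  FIFO total faults: 4
--- LRU ---
  step 0: ref 3 -> FAULT, frames=[3,-,-] (faults so far: 1)
  step 1: ref 3 -> HIT, frames=[3,-,-] (faults so far: 1)
  step 2: ref 2 -> FAULT, frames=[3,2,-] (faults so far: 2)
  step 3: ref 4 -> FAULT, frames=[3,2,4] (faults so far: 3)
  step 4: ref 3 -> HIT, frames=[3,2,4] (faults so far: 3)
  step 5: ref 2 -> HIT, frames=[3,2,4] (faults so far: 3)
  step 6: ref 1 -> FAULT, evict 4, frames=[3,2,1] (faults so far: 4)
  step 7: ref 4 -> FAULT, evict 3, frames=[4,2,1] (faults so far: 5)
  step 8: ref 1 -> HIT, frames=[4,2,1] (faults so far: 5)
  step 9: ref 1 -> HIT, frames=[4,2,1] (faults so far: 5)
  step 10: ref 1 -> HIT, frames=[4,2,1] (faults so far: 5)
  step 11: ref 1 -> HIT, frames=[4,2,1] (faults so far: 5)
  LRU total faults: 5
--- Optimal ---
  step 0: ref 3 -> FAULT, frames=[3,-,-] (faults so far: 1)
  step 1: ref 3 -> HIT, frames=[3,-,-] (faults so far: 1)
  step 2: ref 2 -> FAULT, frames=[3,2,-] (faults so far: 2)
  step 3: ref 4 -> FAULT, frames=[3,2,4] (faults so far: 3)
  step 4: ref 3 -> HIT, frames=[3,2,4] (faults so far: 3)
  step 5: ref 2 -> HIT, frames=[3,2,4] (faults so far: 3)
  step 6: ref 1 -> FAULT, evict 2, frames=[3,1,4] (faults so far: 4)
  step 7: ref 4 -> HIT, frames=[3,1,4] (faults so far: 4)
  step 8: ref 1 -> HIT, frames=[3,1,4] (faults so far: 4)
  step 9: ref 1 -> HIT, frames=[3,1,4] (faults so far: 4)
  step 10: ref 1 -> HIT, frames=[3,1,4] (faults so far: 4)
  step 11: ref 1 -> HIT, frames=[3,1,4] (faults so far: 4)
  Optimal total faults: 4

Answer: 4 5 4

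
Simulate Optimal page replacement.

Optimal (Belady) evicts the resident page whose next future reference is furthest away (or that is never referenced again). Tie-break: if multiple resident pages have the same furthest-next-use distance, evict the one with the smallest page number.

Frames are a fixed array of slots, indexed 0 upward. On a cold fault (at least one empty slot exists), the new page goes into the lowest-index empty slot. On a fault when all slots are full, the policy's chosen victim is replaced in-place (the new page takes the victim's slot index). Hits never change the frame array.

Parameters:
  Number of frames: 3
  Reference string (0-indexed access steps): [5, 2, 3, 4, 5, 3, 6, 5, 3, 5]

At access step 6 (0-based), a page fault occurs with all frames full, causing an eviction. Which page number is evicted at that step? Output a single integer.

Step 0: ref 5 -> FAULT, frames=[5,-,-]
Step 1: ref 2 -> FAULT, frames=[5,2,-]
Step 2: ref 3 -> FAULT, frames=[5,2,3]
Step 3: ref 4 -> FAULT, evict 2, frames=[5,4,3]
Step 4: ref 5 -> HIT, frames=[5,4,3]
Step 5: ref 3 -> HIT, frames=[5,4,3]
Step 6: ref 6 -> FAULT, evict 4, frames=[5,6,3]
At step 6: evicted page 4

Answer: 4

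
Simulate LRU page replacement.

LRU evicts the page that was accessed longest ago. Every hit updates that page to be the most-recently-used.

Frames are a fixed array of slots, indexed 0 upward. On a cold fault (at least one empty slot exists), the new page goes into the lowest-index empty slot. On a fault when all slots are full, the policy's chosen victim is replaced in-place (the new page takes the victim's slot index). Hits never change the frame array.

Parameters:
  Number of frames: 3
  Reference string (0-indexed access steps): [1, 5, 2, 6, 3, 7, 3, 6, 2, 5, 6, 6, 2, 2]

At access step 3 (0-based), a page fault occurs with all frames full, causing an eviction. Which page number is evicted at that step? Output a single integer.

Step 0: ref 1 -> FAULT, frames=[1,-,-]
Step 1: ref 5 -> FAULT, frames=[1,5,-]
Step 2: ref 2 -> FAULT, frames=[1,5,2]
Step 3: ref 6 -> FAULT, evict 1, frames=[6,5,2]
At step 3: evicted page 1

Answer: 1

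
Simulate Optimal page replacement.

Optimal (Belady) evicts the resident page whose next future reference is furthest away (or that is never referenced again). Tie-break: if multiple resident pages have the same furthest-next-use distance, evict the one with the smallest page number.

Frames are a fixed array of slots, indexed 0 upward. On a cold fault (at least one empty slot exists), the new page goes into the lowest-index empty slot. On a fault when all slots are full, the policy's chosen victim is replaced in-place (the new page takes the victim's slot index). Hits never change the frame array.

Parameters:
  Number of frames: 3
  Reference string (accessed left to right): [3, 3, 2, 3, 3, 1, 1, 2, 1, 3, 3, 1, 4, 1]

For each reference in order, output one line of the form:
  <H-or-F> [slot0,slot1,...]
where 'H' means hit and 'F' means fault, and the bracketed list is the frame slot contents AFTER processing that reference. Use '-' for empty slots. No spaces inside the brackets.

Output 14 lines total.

F [3,-,-]
H [3,-,-]
F [3,2,-]
H [3,2,-]
H [3,2,-]
F [3,2,1]
H [3,2,1]
H [3,2,1]
H [3,2,1]
H [3,2,1]
H [3,2,1]
H [3,2,1]
F [3,4,1]
H [3,4,1]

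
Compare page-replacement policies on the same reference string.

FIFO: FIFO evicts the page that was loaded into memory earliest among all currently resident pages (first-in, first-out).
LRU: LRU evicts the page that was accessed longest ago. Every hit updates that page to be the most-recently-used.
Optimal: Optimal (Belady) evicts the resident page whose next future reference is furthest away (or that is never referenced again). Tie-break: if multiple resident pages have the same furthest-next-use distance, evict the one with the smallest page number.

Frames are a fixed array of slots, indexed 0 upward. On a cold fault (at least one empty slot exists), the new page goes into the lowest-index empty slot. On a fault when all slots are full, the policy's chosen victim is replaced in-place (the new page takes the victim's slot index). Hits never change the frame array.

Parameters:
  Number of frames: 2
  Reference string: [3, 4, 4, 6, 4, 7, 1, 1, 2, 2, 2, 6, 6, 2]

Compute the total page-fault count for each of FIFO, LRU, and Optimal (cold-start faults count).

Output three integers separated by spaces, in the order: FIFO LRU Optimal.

--- FIFO ---
  step 0: ref 3 -> FAULT, frames=[3,-] (faults so far: 1)
  step 1: ref 4 -> FAULT, frames=[3,4] (faults so far: 2)
  step 2: ref 4 -> HIT, frames=[3,4] (faults so far: 2)
  step 3: ref 6 -> FAULT, evict 3, frames=[6,4] (faults so far: 3)
  step 4: ref 4 -> HIT, frames=[6,4] (faults so far: 3)
  step 5: ref 7 -> FAULT, evict 4, frames=[6,7] (faults so far: 4)
  step 6: ref 1 -> FAULT, evict 6, frames=[1,7] (faults so far: 5)
  step 7: ref 1 -> HIT, frames=[1,7] (faults so far: 5)
  step 8: ref 2 -> FAULT, evict 7, frames=[1,2] (faults so far: 6)
  step 9: ref 2 -> HIT, frames=[1,2] (faults so far: 6)
  step 10: ref 2 -> HIT, frames=[1,2] (faults so far: 6)
  step 11: ref 6 -> FAULT, evict 1, frames=[6,2] (faults so far: 7)
  step 12: ref 6 -> HIT, frames=[6,2] (faults so far: 7)
  step 13: ref 2 -> HIT, frames=[6,2] (faults so far: 7)
  FIFO total faults: 7
--- LRU ---
  step 0: ref 3 -> FAULT, frames=[3,-] (faults so far: 1)
  step 1: ref 4 -> FAULT, frames=[3,4] (faults so far: 2)
  step 2: ref 4 -> HIT, frames=[3,4] (faults so far: 2)
  step 3: ref 6 -> FAULT, evict 3, frames=[6,4] (faults so far: 3)
  step 4: ref 4 -> HIT, frames=[6,4] (faults so far: 3)
  step 5: ref 7 -> FAULT, evict 6, frames=[7,4] (faults so far: 4)
  step 6: ref 1 -> FAULT, evict 4, frames=[7,1] (faults so far: 5)
  step 7: ref 1 -> HIT, frames=[7,1] (faults so far: 5)
  step 8: ref 2 -> FAULT, evict 7, frames=[2,1] (faults so far: 6)
  step 9: ref 2 -> HIT, frames=[2,1] (faults so far: 6)
  step 10: ref 2 -> HIT, frames=[2,1] (faults so far: 6)
  step 11: ref 6 -> FAULT, evict 1, frames=[2,6] (faults so far: 7)
  step 12: ref 6 -> HIT, frames=[2,6] (faults so far: 7)
  step 13: ref 2 -> HIT, frames=[2,6] (faults so far: 7)
  LRU total faults: 7
--- Optimal ---
  step 0: ref 3 -> FAULT, frames=[3,-] (faults so far: 1)
  step 1: ref 4 -> FAULT, frames=[3,4] (faults so far: 2)
  step 2: ref 4 -> HIT, frames=[3,4] (faults so far: 2)
  step 3: ref 6 -> FAULT, evict 3, frames=[6,4] (faults so far: 3)
  step 4: ref 4 -> HIT, frames=[6,4] (faults so far: 3)
  step 5: ref 7 -> FAULT, evict 4, frames=[6,7] (faults so far: 4)
  step 6: ref 1 -> FAULT, evict 7, frames=[6,1] (faults so far: 5)
  step 7: ref 1 -> HIT, frames=[6,1] (faults so far: 5)
  step 8: ref 2 -> FAULT, evict 1, frames=[6,2] (faults so far: 6)
  step 9: ref 2 -> HIT, frames=[6,2] (faults so far: 6)
  step 10: ref 2 -> HIT, frames=[6,2] (faults so far: 6)
  step 11: ref 6 -> HIT, frames=[6,2] (faults so far: 6)
  step 12: ref 6 -> HIT, frames=[6,2] (faults so far: 6)
  step 13: ref 2 -> HIT, frames=[6,2] (faults so far: 6)
  Optimal total faults: 6

Answer: 7 7 6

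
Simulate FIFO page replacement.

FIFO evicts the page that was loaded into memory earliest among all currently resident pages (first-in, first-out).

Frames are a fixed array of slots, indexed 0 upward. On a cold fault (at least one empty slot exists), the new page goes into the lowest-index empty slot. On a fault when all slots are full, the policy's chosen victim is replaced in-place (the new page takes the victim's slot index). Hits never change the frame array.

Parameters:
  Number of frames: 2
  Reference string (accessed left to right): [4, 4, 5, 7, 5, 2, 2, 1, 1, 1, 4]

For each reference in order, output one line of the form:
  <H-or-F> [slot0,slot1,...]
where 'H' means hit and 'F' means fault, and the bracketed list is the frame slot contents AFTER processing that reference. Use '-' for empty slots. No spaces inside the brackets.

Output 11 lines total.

F [4,-]
H [4,-]
F [4,5]
F [7,5]
H [7,5]
F [7,2]
H [7,2]
F [1,2]
H [1,2]
H [1,2]
F [1,4]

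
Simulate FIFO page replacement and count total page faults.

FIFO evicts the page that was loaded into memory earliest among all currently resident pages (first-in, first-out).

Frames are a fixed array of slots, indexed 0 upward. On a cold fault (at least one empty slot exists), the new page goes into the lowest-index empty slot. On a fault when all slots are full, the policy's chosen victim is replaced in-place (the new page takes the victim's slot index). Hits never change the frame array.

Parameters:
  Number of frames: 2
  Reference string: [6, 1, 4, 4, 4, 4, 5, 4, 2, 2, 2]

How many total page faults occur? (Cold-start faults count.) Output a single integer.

Answer: 5

Derivation:
Step 0: ref 6 → FAULT, frames=[6,-]
Step 1: ref 1 → FAULT, frames=[6,1]
Step 2: ref 4 → FAULT (evict 6), frames=[4,1]
Step 3: ref 4 → HIT, frames=[4,1]
Step 4: ref 4 → HIT, frames=[4,1]
Step 5: ref 4 → HIT, frames=[4,1]
Step 6: ref 5 → FAULT (evict 1), frames=[4,5]
Step 7: ref 4 → HIT, frames=[4,5]
Step 8: ref 2 → FAULT (evict 4), frames=[2,5]
Step 9: ref 2 → HIT, frames=[2,5]
Step 10: ref 2 → HIT, frames=[2,5]
Total faults: 5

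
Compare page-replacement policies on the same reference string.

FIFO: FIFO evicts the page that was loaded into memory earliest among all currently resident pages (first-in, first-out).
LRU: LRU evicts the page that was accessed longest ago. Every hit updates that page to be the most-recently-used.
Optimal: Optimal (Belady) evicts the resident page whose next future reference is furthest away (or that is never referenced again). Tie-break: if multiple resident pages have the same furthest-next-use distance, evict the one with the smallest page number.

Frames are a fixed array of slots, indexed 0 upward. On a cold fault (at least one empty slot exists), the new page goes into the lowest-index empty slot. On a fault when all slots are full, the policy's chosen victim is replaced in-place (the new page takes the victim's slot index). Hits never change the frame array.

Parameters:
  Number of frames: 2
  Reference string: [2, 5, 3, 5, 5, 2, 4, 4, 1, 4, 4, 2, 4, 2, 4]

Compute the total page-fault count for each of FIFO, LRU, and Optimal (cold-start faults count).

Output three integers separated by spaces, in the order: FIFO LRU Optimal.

Answer: 8 7 7

Derivation:
--- FIFO ---
  step 0: ref 2 -> FAULT, frames=[2,-] (faults so far: 1)
  step 1: ref 5 -> FAULT, frames=[2,5] (faults so far: 2)
  step 2: ref 3 -> FAULT, evict 2, frames=[3,5] (faults so far: 3)
  step 3: ref 5 -> HIT, frames=[3,5] (faults so far: 3)
  step 4: ref 5 -> HIT, frames=[3,5] (faults so far: 3)
  step 5: ref 2 -> FAULT, evict 5, frames=[3,2] (faults so far: 4)
  step 6: ref 4 -> FAULT, evict 3, frames=[4,2] (faults so far: 5)
  step 7: ref 4 -> HIT, frames=[4,2] (faults so far: 5)
  step 8: ref 1 -> FAULT, evict 2, frames=[4,1] (faults so far: 6)
  step 9: ref 4 -> HIT, frames=[4,1] (faults so far: 6)
  step 10: ref 4 -> HIT, frames=[4,1] (faults so far: 6)
  step 11: ref 2 -> FAULT, evict 4, frames=[2,1] (faults so far: 7)
  step 12: ref 4 -> FAULT, evict 1, frames=[2,4] (faults so far: 8)
  step 13: ref 2 -> HIT, frames=[2,4] (faults so far: 8)
  step 14: ref 4 -> HIT, frames=[2,4] (faults so far: 8)
  FIFO total faults: 8
--- LRU ---
  step 0: ref 2 -> FAULT, frames=[2,-] (faults so far: 1)
  step 1: ref 5 -> FAULT, frames=[2,5] (faults so far: 2)
  step 2: ref 3 -> FAULT, evict 2, frames=[3,5] (faults so far: 3)
  step 3: ref 5 -> HIT, frames=[3,5] (faults so far: 3)
  step 4: ref 5 -> HIT, frames=[3,5] (faults so far: 3)
  step 5: ref 2 -> FAULT, evict 3, frames=[2,5] (faults so far: 4)
  step 6: ref 4 -> FAULT, evict 5, frames=[2,4] (faults so far: 5)
  step 7: ref 4 -> HIT, frames=[2,4] (faults so far: 5)
  step 8: ref 1 -> FAULT, evict 2, frames=[1,4] (faults so far: 6)
  step 9: ref 4 -> HIT, frames=[1,4] (faults so far: 6)
  step 10: ref 4 -> HIT, frames=[1,4] (faults so far: 6)
  step 11: ref 2 -> FAULT, evict 1, frames=[2,4] (faults so far: 7)
  step 12: ref 4 -> HIT, frames=[2,4] (faults so far: 7)
  step 13: ref 2 -> HIT, frames=[2,4] (faults so far: 7)
  step 14: ref 4 -> HIT, frames=[2,4] (faults so far: 7)
  LRU total faults: 7
--- Optimal ---
  step 0: ref 2 -> FAULT, frames=[2,-] (faults so far: 1)
  step 1: ref 5 -> FAULT, frames=[2,5] (faults so far: 2)
  step 2: ref 3 -> FAULT, evict 2, frames=[3,5] (faults so far: 3)
  step 3: ref 5 -> HIT, frames=[3,5] (faults so far: 3)
  step 4: ref 5 -> HIT, frames=[3,5] (faults so far: 3)
  step 5: ref 2 -> FAULT, evict 3, frames=[2,5] (faults so far: 4)
  step 6: ref 4 -> FAULT, evict 5, frames=[2,4] (faults so far: 5)
  step 7: ref 4 -> HIT, frames=[2,4] (faults so far: 5)
  step 8: ref 1 -> FAULT, evict 2, frames=[1,4] (faults so far: 6)
  step 9: ref 4 -> HIT, frames=[1,4] (faults so far: 6)
  step 10: ref 4 -> HIT, frames=[1,4] (faults so far: 6)
  step 11: ref 2 -> FAULT, evict 1, frames=[2,4] (faults so far: 7)
  step 12: ref 4 -> HIT, frames=[2,4] (faults so far: 7)
  step 13: ref 2 -> HIT, frames=[2,4] (faults so far: 7)
  step 14: ref 4 -> HIT, frames=[2,4] (faults so far: 7)
  Optimal total faults: 7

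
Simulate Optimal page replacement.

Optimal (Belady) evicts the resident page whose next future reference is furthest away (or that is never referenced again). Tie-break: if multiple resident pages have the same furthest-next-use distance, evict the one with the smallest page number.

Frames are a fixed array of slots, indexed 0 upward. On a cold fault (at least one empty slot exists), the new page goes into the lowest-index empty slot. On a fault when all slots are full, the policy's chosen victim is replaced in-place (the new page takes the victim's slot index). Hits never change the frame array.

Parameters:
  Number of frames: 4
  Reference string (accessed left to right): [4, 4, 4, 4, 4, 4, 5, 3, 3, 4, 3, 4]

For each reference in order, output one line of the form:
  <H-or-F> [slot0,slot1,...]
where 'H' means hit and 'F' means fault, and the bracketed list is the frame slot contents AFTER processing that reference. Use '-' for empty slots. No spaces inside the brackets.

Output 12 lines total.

F [4,-,-,-]
H [4,-,-,-]
H [4,-,-,-]
H [4,-,-,-]
H [4,-,-,-]
H [4,-,-,-]
F [4,5,-,-]
F [4,5,3,-]
H [4,5,3,-]
H [4,5,3,-]
H [4,5,3,-]
H [4,5,3,-]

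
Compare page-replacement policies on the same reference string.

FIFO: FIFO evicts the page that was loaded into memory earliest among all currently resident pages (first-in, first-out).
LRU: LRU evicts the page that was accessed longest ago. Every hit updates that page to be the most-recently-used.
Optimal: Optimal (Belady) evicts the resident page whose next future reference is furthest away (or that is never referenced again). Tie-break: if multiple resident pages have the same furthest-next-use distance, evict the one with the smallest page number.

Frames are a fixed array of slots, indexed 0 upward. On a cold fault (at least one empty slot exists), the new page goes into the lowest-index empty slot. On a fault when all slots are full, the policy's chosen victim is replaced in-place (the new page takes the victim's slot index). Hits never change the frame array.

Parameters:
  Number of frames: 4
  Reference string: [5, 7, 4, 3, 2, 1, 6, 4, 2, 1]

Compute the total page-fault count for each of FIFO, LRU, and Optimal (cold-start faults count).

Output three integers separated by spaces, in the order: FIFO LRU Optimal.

Answer: 8 8 7

Derivation:
--- FIFO ---
  step 0: ref 5 -> FAULT, frames=[5,-,-,-] (faults so far: 1)
  step 1: ref 7 -> FAULT, frames=[5,7,-,-] (faults so far: 2)
  step 2: ref 4 -> FAULT, frames=[5,7,4,-] (faults so far: 3)
  step 3: ref 3 -> FAULT, frames=[5,7,4,3] (faults so far: 4)
  step 4: ref 2 -> FAULT, evict 5, frames=[2,7,4,3] (faults so far: 5)
  step 5: ref 1 -> FAULT, evict 7, frames=[2,1,4,3] (faults so far: 6)
  step 6: ref 6 -> FAULT, evict 4, frames=[2,1,6,3] (faults so far: 7)
  step 7: ref 4 -> FAULT, evict 3, frames=[2,1,6,4] (faults so far: 8)
  step 8: ref 2 -> HIT, frames=[2,1,6,4] (faults so far: 8)
  step 9: ref 1 -> HIT, frames=[2,1,6,4] (faults so far: 8)
  FIFO total faults: 8
--- LRU ---
  step 0: ref 5 -> FAULT, frames=[5,-,-,-] (faults so far: 1)
  step 1: ref 7 -> FAULT, frames=[5,7,-,-] (faults so far: 2)
  step 2: ref 4 -> FAULT, frames=[5,7,4,-] (faults so far: 3)
  step 3: ref 3 -> FAULT, frames=[5,7,4,3] (faults so far: 4)
  step 4: ref 2 -> FAULT, evict 5, frames=[2,7,4,3] (faults so far: 5)
  step 5: ref 1 -> FAULT, evict 7, frames=[2,1,4,3] (faults so far: 6)
  step 6: ref 6 -> FAULT, evict 4, frames=[2,1,6,3] (faults so far: 7)
  step 7: ref 4 -> FAULT, evict 3, frames=[2,1,6,4] (faults so far: 8)
  step 8: ref 2 -> HIT, frames=[2,1,6,4] (faults so far: 8)
  step 9: ref 1 -> HIT, frames=[2,1,6,4] (faults so far: 8)
  LRU total faults: 8
--- Optimal ---
  step 0: ref 5 -> FAULT, frames=[5,-,-,-] (faults so far: 1)
  step 1: ref 7 -> FAULT, frames=[5,7,-,-] (faults so far: 2)
  step 2: ref 4 -> FAULT, frames=[5,7,4,-] (faults so far: 3)
  step 3: ref 3 -> FAULT, frames=[5,7,4,3] (faults so far: 4)
  step 4: ref 2 -> FAULT, evict 3, frames=[5,7,4,2] (faults so far: 5)
  step 5: ref 1 -> FAULT, evict 5, frames=[1,7,4,2] (faults so far: 6)
  step 6: ref 6 -> FAULT, evict 7, frames=[1,6,4,2] (faults so far: 7)
  step 7: ref 4 -> HIT, frames=[1,6,4,2] (faults so far: 7)
  step 8: ref 2 -> HIT, frames=[1,6,4,2] (faults so far: 7)
  step 9: ref 1 -> HIT, frames=[1,6,4,2] (faults so far: 7)
  Optimal total faults: 7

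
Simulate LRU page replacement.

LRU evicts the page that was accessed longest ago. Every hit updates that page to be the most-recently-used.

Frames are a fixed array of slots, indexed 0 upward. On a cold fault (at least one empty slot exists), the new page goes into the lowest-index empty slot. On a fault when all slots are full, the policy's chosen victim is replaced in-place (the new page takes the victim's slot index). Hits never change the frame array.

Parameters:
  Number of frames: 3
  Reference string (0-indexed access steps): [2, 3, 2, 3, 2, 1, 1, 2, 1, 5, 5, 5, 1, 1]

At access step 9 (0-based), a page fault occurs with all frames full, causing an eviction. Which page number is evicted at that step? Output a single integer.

Answer: 3

Derivation:
Step 0: ref 2 -> FAULT, frames=[2,-,-]
Step 1: ref 3 -> FAULT, frames=[2,3,-]
Step 2: ref 2 -> HIT, frames=[2,3,-]
Step 3: ref 3 -> HIT, frames=[2,3,-]
Step 4: ref 2 -> HIT, frames=[2,3,-]
Step 5: ref 1 -> FAULT, frames=[2,3,1]
Step 6: ref 1 -> HIT, frames=[2,3,1]
Step 7: ref 2 -> HIT, frames=[2,3,1]
Step 8: ref 1 -> HIT, frames=[2,3,1]
Step 9: ref 5 -> FAULT, evict 3, frames=[2,5,1]
At step 9: evicted page 3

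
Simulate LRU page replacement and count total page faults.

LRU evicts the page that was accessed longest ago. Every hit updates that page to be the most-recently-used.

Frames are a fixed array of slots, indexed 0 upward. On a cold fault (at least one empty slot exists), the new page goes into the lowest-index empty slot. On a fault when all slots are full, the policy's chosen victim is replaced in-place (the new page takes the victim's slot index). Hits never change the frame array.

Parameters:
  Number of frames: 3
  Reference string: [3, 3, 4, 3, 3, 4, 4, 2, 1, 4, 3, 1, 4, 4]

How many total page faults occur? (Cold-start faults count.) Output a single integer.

Step 0: ref 3 → FAULT, frames=[3,-,-]
Step 1: ref 3 → HIT, frames=[3,-,-]
Step 2: ref 4 → FAULT, frames=[3,4,-]
Step 3: ref 3 → HIT, frames=[3,4,-]
Step 4: ref 3 → HIT, frames=[3,4,-]
Step 5: ref 4 → HIT, frames=[3,4,-]
Step 6: ref 4 → HIT, frames=[3,4,-]
Step 7: ref 2 → FAULT, frames=[3,4,2]
Step 8: ref 1 → FAULT (evict 3), frames=[1,4,2]
Step 9: ref 4 → HIT, frames=[1,4,2]
Step 10: ref 3 → FAULT (evict 2), frames=[1,4,3]
Step 11: ref 1 → HIT, frames=[1,4,3]
Step 12: ref 4 → HIT, frames=[1,4,3]
Step 13: ref 4 → HIT, frames=[1,4,3]
Total faults: 5

Answer: 5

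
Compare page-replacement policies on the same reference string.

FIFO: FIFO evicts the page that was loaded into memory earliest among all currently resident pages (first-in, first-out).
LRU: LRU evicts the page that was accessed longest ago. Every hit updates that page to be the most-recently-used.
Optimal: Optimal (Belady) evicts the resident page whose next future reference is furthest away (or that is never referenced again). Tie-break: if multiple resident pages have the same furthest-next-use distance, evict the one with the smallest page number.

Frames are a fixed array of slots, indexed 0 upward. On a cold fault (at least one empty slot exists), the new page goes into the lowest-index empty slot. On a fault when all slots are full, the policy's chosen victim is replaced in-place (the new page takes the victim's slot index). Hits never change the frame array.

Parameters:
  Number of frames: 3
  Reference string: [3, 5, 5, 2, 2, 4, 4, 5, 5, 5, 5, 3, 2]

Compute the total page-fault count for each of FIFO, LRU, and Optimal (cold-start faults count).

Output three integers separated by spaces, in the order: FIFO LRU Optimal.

Answer: 5 6 5

Derivation:
--- FIFO ---
  step 0: ref 3 -> FAULT, frames=[3,-,-] (faults so far: 1)
  step 1: ref 5 -> FAULT, frames=[3,5,-] (faults so far: 2)
  step 2: ref 5 -> HIT, frames=[3,5,-] (faults so far: 2)
  step 3: ref 2 -> FAULT, frames=[3,5,2] (faults so far: 3)
  step 4: ref 2 -> HIT, frames=[3,5,2] (faults so far: 3)
  step 5: ref 4 -> FAULT, evict 3, frames=[4,5,2] (faults so far: 4)
  step 6: ref 4 -> HIT, frames=[4,5,2] (faults so far: 4)
  step 7: ref 5 -> HIT, frames=[4,5,2] (faults so far: 4)
  step 8: ref 5 -> HIT, frames=[4,5,2] (faults so far: 4)
  step 9: ref 5 -> HIT, frames=[4,5,2] (faults so far: 4)
  step 10: ref 5 -> HIT, frames=[4,5,2] (faults so far: 4)
  step 11: ref 3 -> FAULT, evict 5, frames=[4,3,2] (faults so far: 5)
  step 12: ref 2 -> HIT, frames=[4,3,2] (faults so far: 5)
  FIFO total faults: 5
--- LRU ---
  step 0: ref 3 -> FAULT, frames=[3,-,-] (faults so far: 1)
  step 1: ref 5 -> FAULT, frames=[3,5,-] (faults so far: 2)
  step 2: ref 5 -> HIT, frames=[3,5,-] (faults so far: 2)
  step 3: ref 2 -> FAULT, frames=[3,5,2] (faults so far: 3)
  step 4: ref 2 -> HIT, frames=[3,5,2] (faults so far: 3)
  step 5: ref 4 -> FAULT, evict 3, frames=[4,5,2] (faults so far: 4)
  step 6: ref 4 -> HIT, frames=[4,5,2] (faults so far: 4)
  step 7: ref 5 -> HIT, frames=[4,5,2] (faults so far: 4)
  step 8: ref 5 -> HIT, frames=[4,5,2] (faults so far: 4)
  step 9: ref 5 -> HIT, frames=[4,5,2] (faults so far: 4)
  step 10: ref 5 -> HIT, frames=[4,5,2] (faults so far: 4)
  step 11: ref 3 -> FAULT, evict 2, frames=[4,5,3] (faults so far: 5)
  step 12: ref 2 -> FAULT, evict 4, frames=[2,5,3] (faults so far: 6)
  LRU total faults: 6
--- Optimal ---
  step 0: ref 3 -> FAULT, frames=[3,-,-] (faults so far: 1)
  step 1: ref 5 -> FAULT, frames=[3,5,-] (faults so far: 2)
  step 2: ref 5 -> HIT, frames=[3,5,-] (faults so far: 2)
  step 3: ref 2 -> FAULT, frames=[3,5,2] (faults so far: 3)
  step 4: ref 2 -> HIT, frames=[3,5,2] (faults so far: 3)
  step 5: ref 4 -> FAULT, evict 2, frames=[3,5,4] (faults so far: 4)
  step 6: ref 4 -> HIT, frames=[3,5,4] (faults so far: 4)
  step 7: ref 5 -> HIT, frames=[3,5,4] (faults so far: 4)
  step 8: ref 5 -> HIT, frames=[3,5,4] (faults so far: 4)
  step 9: ref 5 -> HIT, frames=[3,5,4] (faults so far: 4)
  step 10: ref 5 -> HIT, frames=[3,5,4] (faults so far: 4)
  step 11: ref 3 -> HIT, frames=[3,5,4] (faults so far: 4)
  step 12: ref 2 -> FAULT, evict 3, frames=[2,5,4] (faults so far: 5)
  Optimal total faults: 5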